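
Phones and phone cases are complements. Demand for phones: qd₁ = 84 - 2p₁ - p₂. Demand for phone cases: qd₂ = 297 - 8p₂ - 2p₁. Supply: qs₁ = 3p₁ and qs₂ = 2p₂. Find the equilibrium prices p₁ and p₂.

p₁ = 11.3125, p₂ = 27.4375

Market 1: 84 - 2p₁ - p₂ = 3p₁ → 5p₁ + p₂ = 84.
Market 2: 10p₂ + 2p₁ = 297.
Eliminating p₂: 10×(1) − 1×(2) gives 48p₁ = 543, so p₁ = 11.3125.
Back-substitute into (2): p₂ = (297 − 2×11.3125) / 10 = 27.4375.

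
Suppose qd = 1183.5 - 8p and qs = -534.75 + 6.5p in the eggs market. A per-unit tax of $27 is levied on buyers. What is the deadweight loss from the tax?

Pre-tax equilibrium: p* = 118.5, q* = 235.5.
Tax on buyers shifts demand to qd = 1183.5 − 8(p + 27) = 967.5 - 8p.
967.5 - 8p = -534.75 + 6.5p gives seller price ps = 6009/58; buyers pay pb = 6009/58 + 27 = 7575/58.
New quantity: q = 1183.5 − 8(7575/58) = 8043/58.
DWL = ½ × 27 × (235.5 − 8043/58) = 37908/29.

Deadweight loss = 37908/29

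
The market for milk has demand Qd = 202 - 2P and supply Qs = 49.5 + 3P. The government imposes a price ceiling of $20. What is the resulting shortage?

Equilibrium price would be P* = 30.5, so the ceiling at 20 binds.
At P = 20: Qd = 202 − 2(20) = 162, Qs = 49.5 + 3(20) = 109.5.
Shortage = 162 − 109.5 = 52.5.

Shortage = 52.5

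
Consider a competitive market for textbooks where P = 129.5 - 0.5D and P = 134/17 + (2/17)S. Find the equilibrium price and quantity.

P* = 652/21, Q* = 4135/21

Set the two price expressions equal: 129.5 - 0.5Q = 134/17 + (2/17)Q.
4135/34 = (21/34)Q, so Q* = 4135/21.
P* = 129.5 − (0.5)(4135/21) = 652/21.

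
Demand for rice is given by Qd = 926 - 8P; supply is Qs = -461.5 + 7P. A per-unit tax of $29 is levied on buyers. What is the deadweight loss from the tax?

Deadweight loss = 23548/15

Pre-tax equilibrium: P* = 92.5, Q* = 186.
Tax on buyers shifts demand to Qd = 926 − 8(P + 29) = 694 - 8P.
694 - 8P = -461.5 + 7P gives seller price Ps = 2311/30; buyers pay Pb = 2311/30 + 29 = 3181/30.
New quantity: Q = 926 − 8(3181/30) = 1166/15.
DWL = ½ × 29 × (186 − 1166/15) = 23548/15.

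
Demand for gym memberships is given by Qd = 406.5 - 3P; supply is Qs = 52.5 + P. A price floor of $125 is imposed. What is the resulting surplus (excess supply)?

Equilibrium price would be P* = 88.5, so the floor at 125 binds.
At P = 125: Qd = 31.5, Qs = 177.5.
Surplus = 177.5 − 31.5 = 146.

Surplus = 146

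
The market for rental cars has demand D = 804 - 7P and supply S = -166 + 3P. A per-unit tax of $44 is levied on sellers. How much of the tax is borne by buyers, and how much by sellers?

Pre-tax equilibrium: P* = 97, Q* = 125.
Tax on sellers shifts supply to S = -166 + 3(P − 44) = -298 + 3P.
804 - 7P = -298 + 3P gives buyer price Pb = 110.2; sellers receive Ps = 110.2 − 44 = 66.2.
New quantity: Q = 804 − 7(110.2) = 32.6.
Buyer burden = 110.2 − 97 = 13.2; seller burden = 97 − 66.2 = 30.8.

Buyers bear $13.2, sellers bear $30.8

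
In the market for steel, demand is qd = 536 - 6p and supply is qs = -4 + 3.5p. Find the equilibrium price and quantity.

p* = 1080/19, q* = 3704/19

Set qd = qs: 536 - 6p = -4 + 3.5p.
540 = 9.5p, so p* = 1080/19.
q* = 536 − 6(1080/19) = 3704/19.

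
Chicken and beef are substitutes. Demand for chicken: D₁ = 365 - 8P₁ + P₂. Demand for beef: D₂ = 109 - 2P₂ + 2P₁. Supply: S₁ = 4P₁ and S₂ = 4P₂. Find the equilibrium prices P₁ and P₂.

Market 1: 365 - 8P₁ + P₂ = 4P₁ → 12P₁ - P₂ = 365.
Market 2: 6P₂ - 2P₁ = 109.
Eliminating P₂: 6×(1) + 1×(2) gives 70P₁ = 2299, so P₁ = 2299/70.
Back-substitute into (2): P₂ = (109 + 2×2299/70) / 6 = 1019/35.

P₁ = 2299/70, P₂ = 1019/35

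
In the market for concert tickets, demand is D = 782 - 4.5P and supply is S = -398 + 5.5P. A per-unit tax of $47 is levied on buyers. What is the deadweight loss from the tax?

Pre-tax equilibrium: P* = 118, Q* = 251.
Tax on buyers shifts demand to D = 782 − 4.5(P + 47) = 570.5 - 4.5P.
570.5 - 4.5P = -398 + 5.5P gives seller price Ps = 96.85; buyers pay Pb = 96.85 + 47 = 143.85.
New quantity: Q = 782 − 4.5(143.85) = 134.675.
DWL = ½ × 47 × (251 − 134.675) = 2733.6375.

Deadweight loss = 2733.6375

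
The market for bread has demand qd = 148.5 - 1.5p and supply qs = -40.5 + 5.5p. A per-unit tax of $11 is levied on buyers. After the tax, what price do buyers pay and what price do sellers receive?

Pre-tax equilibrium: p* = 27, q* = 108.
Tax on buyers shifts demand to qd = 148.5 − 1.5(p + 11) = 132 - 1.5p.
132 - 1.5p = -40.5 + 5.5p gives seller price ps = 345/14; buyers pay pb = 345/14 + 11 = 499/14.
New quantity: q = 148.5 − 1.5(499/14) = 2661/28.

Buyers pay 499/14, sellers receive 345/14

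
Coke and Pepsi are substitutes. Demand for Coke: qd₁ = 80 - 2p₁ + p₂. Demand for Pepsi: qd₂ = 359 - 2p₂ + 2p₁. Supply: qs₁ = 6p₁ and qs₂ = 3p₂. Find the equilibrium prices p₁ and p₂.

Market 1: 80 - 2p₁ + p₂ = 6p₁ → 8p₁ - p₂ = 80.
Market 2: 5p₂ - 2p₁ = 359.
Eliminating p₂: 5×(1) + 1×(2) gives 38p₁ = 759, so p₁ = 759/38.
Back-substitute into (2): p₂ = (359 + 2×759/38) / 5 = 1516/19.

p₁ = 759/38, p₂ = 1516/19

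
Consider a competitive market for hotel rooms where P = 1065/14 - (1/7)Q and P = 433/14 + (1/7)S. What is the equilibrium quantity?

Q* = 158

Set the two price expressions equal: 1065/14 - (1/7)Q = 433/14 + (1/7)Q.
316/7 = (2/7)Q, so Q* = 158.
P* = 1065/14 − (1/7)(158) = 53.5.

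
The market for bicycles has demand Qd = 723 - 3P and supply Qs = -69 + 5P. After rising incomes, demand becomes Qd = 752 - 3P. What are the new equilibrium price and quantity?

P' = 102.625, Q' = 444.125

Original equilibrium: P* = 99, Q* = 426.
New equilibrium: 752 - 3P = -69 + 5P, so 821 = 8P and P' = 102.625; Q' = 752 − 3(102.625) = 444.125.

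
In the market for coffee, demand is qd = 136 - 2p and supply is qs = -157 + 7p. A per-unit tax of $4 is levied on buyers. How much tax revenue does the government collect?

Tax revenue = 776/3

Pre-tax equilibrium: p* = 293/9, q* = 638/9.
Tax on buyers shifts demand to qd = 136 − 2(p + 4) = 128 - 2p.
128 - 2p = -157 + 7p gives seller price ps = 95/3; buyers pay pb = 95/3 + 4 = 107/3.
New quantity: q = 136 − 2(107/3) = 194/3.
Revenue = 4 × 194/3 = 776/3.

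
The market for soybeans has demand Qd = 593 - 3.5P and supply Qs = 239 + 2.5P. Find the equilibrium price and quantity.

Set Qd = Qs: 593 - 3.5P = 239 + 2.5P.
354 = 6P, so P* = 59.
Q* = 593 − 3.5(59) = 386.5.

P* = 59, Q* = 386.5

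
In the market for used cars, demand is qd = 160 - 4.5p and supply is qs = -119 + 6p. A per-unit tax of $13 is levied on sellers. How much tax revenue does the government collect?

Tax revenue = 91

Pre-tax equilibrium: p* = 186/7, q* = 283/7.
Tax on sellers shifts supply to qs = -119 + 6(p − 13) = -197 + 6p.
160 - 4.5p = -197 + 6p gives buyer price pb = 34; sellers receive ps = 34 − 13 = 21.
New quantity: q = 160 − 4.5(34) = 7.
Revenue = 13 × 7 = 91.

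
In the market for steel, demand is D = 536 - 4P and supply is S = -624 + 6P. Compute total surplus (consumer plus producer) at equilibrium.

Total surplus = 1080

Equilibrium: 536 - 4P = -624 + 6P gives P* = 116, Q* = 72.
Demand choke price: P = 134; supply starts at P = 104.
CS = ½(134 − 116)(72) = 648; PS = ½(116 − 104)(72) = 432.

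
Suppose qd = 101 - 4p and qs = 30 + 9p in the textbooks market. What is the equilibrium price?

Set qd = qs: 101 - 4p = 30 + 9p.
71 = 13p, so p* = 71/13.
q* = 101 − 4(71/13) = 1029/13.

p* = 71/13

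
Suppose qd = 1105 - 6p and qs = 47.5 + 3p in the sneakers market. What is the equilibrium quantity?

q* = 400

Set qd = qs: 1105 - 6p = 47.5 + 3p.
1057.5 = 9p, so p* = 117.5.
q* = 1105 − 6(117.5) = 400.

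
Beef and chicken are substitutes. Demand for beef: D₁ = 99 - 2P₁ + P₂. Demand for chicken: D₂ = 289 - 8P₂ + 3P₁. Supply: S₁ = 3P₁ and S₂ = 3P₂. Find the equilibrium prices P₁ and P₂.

Market 1: 99 - 2P₁ + P₂ = 3P₁ → 5P₁ - P₂ = 99.
Market 2: 11P₂ - 3P₁ = 289.
Eliminating P₂: 11×(1) + 1×(2) gives 52P₁ = 1378, so P₁ = 26.5.
Back-substitute into (2): P₂ = (289 + 3×26.5) / 11 = 33.5.

P₁ = 26.5, P₂ = 33.5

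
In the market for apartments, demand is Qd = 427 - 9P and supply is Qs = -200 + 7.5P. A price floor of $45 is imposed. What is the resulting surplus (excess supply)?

Equilibrium price would be P* = 38, so the floor at 45 binds.
At P = 45: Qd = 22, Qs = 137.5.
Surplus = 137.5 − 22 = 115.5.

Surplus = 115.5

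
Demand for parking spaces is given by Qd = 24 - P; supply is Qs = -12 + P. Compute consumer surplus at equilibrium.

Equilibrium: 24 - P = -12 + P gives P* = 18, Q* = 6.
Demand choke price (Qd = 0): P = 24.
CS = ½(24 − 18)(6) = 18.

Consumer surplus = 18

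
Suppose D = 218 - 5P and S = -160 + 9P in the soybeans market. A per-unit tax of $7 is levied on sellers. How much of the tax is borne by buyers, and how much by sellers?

Buyers bear $4.5, sellers bear $2.5

Pre-tax equilibrium: P* = 27, Q* = 83.
Tax on sellers shifts supply to S = -160 + 9(P − 7) = -223 + 9P.
218 - 5P = -223 + 9P gives buyer price Pb = 31.5; sellers receive Ps = 31.5 − 7 = 24.5.
New quantity: Q = 218 − 5(31.5) = 60.5.
Buyer burden = 31.5 − 27 = 4.5; seller burden = 27 − 24.5 = 2.5.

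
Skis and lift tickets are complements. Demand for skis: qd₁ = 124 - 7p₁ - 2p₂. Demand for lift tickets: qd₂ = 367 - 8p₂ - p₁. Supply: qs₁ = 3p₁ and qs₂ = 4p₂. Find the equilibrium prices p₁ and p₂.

Market 1: 124 - 7p₁ - 2p₂ = 3p₁ → 10p₁ + 2p₂ = 124.
Market 2: 12p₂ + p₁ = 367.
Eliminating p₂: 12×(1) − 2×(2) gives 118p₁ = 754, so p₁ = 377/59.
Back-substitute into (2): p₂ = (367 − 1×377/59) / 12 = 1773/59.

p₁ = 377/59, p₂ = 1773/59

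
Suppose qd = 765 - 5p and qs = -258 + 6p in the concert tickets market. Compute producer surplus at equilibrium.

Equilibrium: 765 - 5p = -258 + 6p gives p* = 93, q* = 300.
Supply starts at p = 43 (where qs = 0).
PS = ½(93 − 43)(300) = 7500.

Producer surplus = 7500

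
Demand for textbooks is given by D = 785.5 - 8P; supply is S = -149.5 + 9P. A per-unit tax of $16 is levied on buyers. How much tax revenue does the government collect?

Pre-tax equilibrium: P* = 55, Q* = 345.5.
Tax on buyers shifts demand to D = 785.5 − 8(P + 16) = 657.5 - 8P.
657.5 - 8P = -149.5 + 9P gives seller price Ps = 807/17; buyers pay Pb = 807/17 + 16 = 1079/17.
New quantity: Q = 785.5 − 8(1079/17) = 9443/34.
Revenue = 16 × 9443/34 = 75544/17.

Tax revenue = 75544/17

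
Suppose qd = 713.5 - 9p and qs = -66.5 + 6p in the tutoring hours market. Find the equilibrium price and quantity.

p* = 52, q* = 245.5

Set qd = qs: 713.5 - 9p = -66.5 + 6p.
780 = 15p, so p* = 52.
q* = 713.5 − 9(52) = 245.5.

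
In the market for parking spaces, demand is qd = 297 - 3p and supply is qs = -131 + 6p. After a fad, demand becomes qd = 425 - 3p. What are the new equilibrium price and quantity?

p' = 556/9, q' = 719/3

Original equilibrium: p* = 428/9, q* = 463/3.
New equilibrium: 425 - 3p = -131 + 6p, so 556 = 9p and p' = 556/9; q' = 425 − 3(556/9) = 719/3.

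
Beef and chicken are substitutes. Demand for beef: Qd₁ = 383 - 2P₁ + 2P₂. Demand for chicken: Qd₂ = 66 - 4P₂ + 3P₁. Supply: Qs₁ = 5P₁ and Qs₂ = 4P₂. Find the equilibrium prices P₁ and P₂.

Market 1: 383 - 2P₁ + 2P₂ = 5P₁ → 7P₁ - 2P₂ = 383.
Market 2: 8P₂ - 3P₁ = 66.
Eliminating P₂: 8×(1) + 2×(2) gives 50P₁ = 3196, so P₁ = 63.92.
Back-substitute into (2): P₂ = (66 + 3×63.92) / 8 = 32.22.

P₁ = 63.92, P₂ = 32.22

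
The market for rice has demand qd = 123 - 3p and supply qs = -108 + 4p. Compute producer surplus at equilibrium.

Producer surplus = 72

Equilibrium: 123 - 3p = -108 + 4p gives p* = 33, q* = 24.
Supply starts at p = 27 (where qs = 0).
PS = ½(33 − 27)(24) = 72.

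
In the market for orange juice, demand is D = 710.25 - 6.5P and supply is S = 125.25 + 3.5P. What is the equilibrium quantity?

Q* = 330

Set D = S: 710.25 - 6.5P = 125.25 + 3.5P.
585 = 10P, so P* = 58.5.
Q* = 710.25 − 6.5(58.5) = 330.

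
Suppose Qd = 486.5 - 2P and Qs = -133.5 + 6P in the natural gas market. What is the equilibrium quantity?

Q* = 331.5

Set Qd = Qs: 486.5 - 2P = -133.5 + 6P.
620 = 8P, so P* = 77.5.
Q* = 486.5 − 2(77.5) = 331.5.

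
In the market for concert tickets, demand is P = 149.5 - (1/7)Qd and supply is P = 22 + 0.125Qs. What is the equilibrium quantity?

Q* = 476

Set the two price expressions equal: 149.5 - (1/7)Q = 22 + 0.125Q.
127.5 = (15/56)Q, so Q* = 476.
P* = 149.5 − (1/7)(476) = 81.5.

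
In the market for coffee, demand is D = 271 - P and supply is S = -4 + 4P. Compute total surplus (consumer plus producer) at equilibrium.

Equilibrium: 271 - P = -4 + 4P gives P* = 55, Q* = 216.
Demand choke price: P = 271; supply starts at P = 1.
CS = ½(271 − 55)(216) = 23328; PS = ½(55 − 1)(216) = 5832.

Total surplus = 29160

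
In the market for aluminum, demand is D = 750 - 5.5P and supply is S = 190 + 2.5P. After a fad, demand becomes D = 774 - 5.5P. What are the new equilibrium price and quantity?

P' = 73, Q' = 372.5

Original equilibrium: P* = 70, Q* = 365.
New equilibrium: 774 - 5.5P = 190 + 2.5P, so 584 = 8P and P' = 73; Q' = 774 − 5.5(73) = 372.5.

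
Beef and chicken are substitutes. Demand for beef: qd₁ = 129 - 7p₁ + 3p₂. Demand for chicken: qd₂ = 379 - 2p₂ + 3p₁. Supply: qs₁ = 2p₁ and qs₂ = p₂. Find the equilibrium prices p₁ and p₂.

Market 1: 129 - 7p₁ + 3p₂ = 2p₁ → 9p₁ - 3p₂ = 129.
Market 2: 3p₂ - 3p₁ = 379.
Eliminating p₂: 3×(1) + 3×(2) gives 18p₁ = 1524, so p₁ = 254/3.
Back-substitute into (2): p₂ = (379 + 3×254/3) / 3 = 211.

p₁ = 254/3, p₂ = 211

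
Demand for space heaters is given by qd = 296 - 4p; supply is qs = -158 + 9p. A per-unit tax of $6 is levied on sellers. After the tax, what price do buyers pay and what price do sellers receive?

Buyers pay 508/13, sellers receive 430/13

Pre-tax equilibrium: p* = 454/13, q* = 2032/13.
Tax on sellers shifts supply to qs = -158 + 9(p − 6) = -212 + 9p.
296 - 4p = -212 + 9p gives buyer price pb = 508/13; sellers receive ps = 508/13 − 6 = 430/13.
New quantity: q = 296 − 4(508/13) = 1816/13.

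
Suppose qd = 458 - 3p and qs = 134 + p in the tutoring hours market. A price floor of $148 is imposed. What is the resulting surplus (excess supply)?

Equilibrium price would be p* = 81, so the floor at 148 binds.
At p = 148: qd = 14, qs = 282.
Surplus = 282 − 14 = 268.

Surplus = 268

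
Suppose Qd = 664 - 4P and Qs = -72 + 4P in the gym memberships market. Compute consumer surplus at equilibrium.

Equilibrium: 664 - 4P = -72 + 4P gives P* = 92, Q* = 296.
Demand choke price (Qd = 0): P = 166.
CS = ½(166 − 92)(296) = 10952.

Consumer surplus = 10952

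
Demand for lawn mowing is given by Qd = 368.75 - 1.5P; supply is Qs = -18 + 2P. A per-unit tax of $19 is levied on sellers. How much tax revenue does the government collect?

Pre-tax equilibrium: P* = 110.5, Q* = 203.
Tax on sellers shifts supply to Qs = -18 + 2(P − 19) = -56 + 2P.
368.75 - 1.5P = -56 + 2P gives buyer price Pb = 1699/14; sellers receive Ps = 1699/14 − 19 = 1433/14.
New quantity: Q = 368.75 − 1.5(1699/14) = 1307/7.
Revenue = 19 × 1307/7 = 24833/7.

Tax revenue = 24833/7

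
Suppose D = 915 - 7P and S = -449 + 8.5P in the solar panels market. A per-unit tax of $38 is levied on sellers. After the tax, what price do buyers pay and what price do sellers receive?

Pre-tax equilibrium: P* = 88, Q* = 299.
Tax on sellers shifts supply to S = -449 + 8.5(P − 38) = -772 + 8.5P.
915 - 7P = -772 + 8.5P gives buyer price Pb = 3374/31; sellers receive Ps = 3374/31 − 38 = 2196/31.
New quantity: Q = 915 − 7(3374/31) = 4747/31.

Buyers pay 3374/31, sellers receive 2196/31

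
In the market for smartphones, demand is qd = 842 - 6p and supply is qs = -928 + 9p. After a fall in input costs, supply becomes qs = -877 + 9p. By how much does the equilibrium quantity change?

Original equilibrium: p* = 118, q* = 134.
New equilibrium: 842 - 6p = -877 + 9p, so 1719 = 15p and p' = 114.6; q' = 842 − 6(114.6) = 154.4.
Change in quantity: 154.4 − 134 = 20.4.

Δq = 20.4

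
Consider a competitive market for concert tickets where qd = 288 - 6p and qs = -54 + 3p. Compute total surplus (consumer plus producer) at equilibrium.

Equilibrium: 288 - 6p = -54 + 3p gives p* = 38, q* = 60.
Demand choke price: p = 48; supply starts at p = 18.
CS = ½(48 − 38)(60) = 300; PS = ½(38 − 18)(60) = 600.

Total surplus = 900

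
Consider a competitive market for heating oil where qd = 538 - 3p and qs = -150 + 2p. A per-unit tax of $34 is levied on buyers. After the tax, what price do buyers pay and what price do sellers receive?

Buyers pay $151.2, sellers receive $117.2

Pre-tax equilibrium: p* = 137.6, q* = 125.2.
Tax on buyers shifts demand to qd = 538 − 3(p + 34) = 436 - 3p.
436 - 3p = -150 + 2p gives seller price ps = 117.2; buyers pay pb = 117.2 + 34 = 151.2.
New quantity: q = 538 − 3(151.2) = 84.4.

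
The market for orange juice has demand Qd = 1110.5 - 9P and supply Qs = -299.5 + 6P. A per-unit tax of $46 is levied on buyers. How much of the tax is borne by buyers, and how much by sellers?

Buyers bear $18.4, sellers bear $27.6

Pre-tax equilibrium: P* = 94, Q* = 264.5.
Tax on buyers shifts demand to Qd = 1110.5 − 9(P + 46) = 696.5 - 9P.
696.5 - 9P = -299.5 + 6P gives seller price Ps = 66.4; buyers pay Pb = 66.4 + 46 = 112.4.
New quantity: Q = 1110.5 − 9(112.4) = 98.9.
Buyer burden = 112.4 − 94 = 18.4; seller burden = 94 − 66.4 = 27.6.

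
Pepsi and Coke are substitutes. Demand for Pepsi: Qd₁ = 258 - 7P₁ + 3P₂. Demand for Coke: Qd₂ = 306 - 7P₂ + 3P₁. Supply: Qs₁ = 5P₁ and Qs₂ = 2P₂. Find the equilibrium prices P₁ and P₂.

Market 1: 258 - 7P₁ + 3P₂ = 5P₁ → 12P₁ - 3P₂ = 258.
Market 2: 9P₂ - 3P₁ = 306.
Eliminating P₂: 9×(1) + 3×(2) gives 99P₁ = 3240, so P₁ = 360/11.
Back-substitute into (2): P₂ = (306 + 3×360/11) / 9 = 494/11.

P₁ = 360/11, P₂ = 494/11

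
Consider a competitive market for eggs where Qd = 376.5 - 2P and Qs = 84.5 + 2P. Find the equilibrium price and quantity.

P* = 73, Q* = 230.5

Set Qd = Qs: 376.5 - 2P = 84.5 + 2P.
292 = 4P, so P* = 73.
Q* = 376.5 − 2(73) = 230.5.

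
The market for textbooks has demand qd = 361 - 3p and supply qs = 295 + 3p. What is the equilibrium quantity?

Set qd = qs: 361 - 3p = 295 + 3p.
66 = 6p, so p* = 11.
q* = 361 − 3(11) = 328.

q* = 328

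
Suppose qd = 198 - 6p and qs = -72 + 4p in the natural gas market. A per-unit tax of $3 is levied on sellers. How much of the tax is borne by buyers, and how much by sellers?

Buyers bear $1.2, sellers bear $1.8

Pre-tax equilibrium: p* = 27, q* = 36.
Tax on sellers shifts supply to qs = -72 + 4(p − 3) = -84 + 4p.
198 - 6p = -84 + 4p gives buyer price pb = 28.2; sellers receive ps = 28.2 − 3 = 25.2.
New quantity: q = 198 − 6(28.2) = 28.8.
Buyer burden = 28.2 − 27 = 1.2; seller burden = 27 − 25.2 = 1.8.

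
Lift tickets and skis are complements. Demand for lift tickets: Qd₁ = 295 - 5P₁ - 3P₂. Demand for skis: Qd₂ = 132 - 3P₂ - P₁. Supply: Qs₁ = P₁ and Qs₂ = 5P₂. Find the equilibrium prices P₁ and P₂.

P₁ = 1964/45, P₂ = 497/45

Market 1: 295 - 5P₁ - 3P₂ = P₁ → 6P₁ + 3P₂ = 295.
Market 2: 8P₂ + P₁ = 132.
Eliminating P₂: 8×(1) − 3×(2) gives 45P₁ = 1964, so P₁ = 1964/45.
Back-substitute into (2): P₂ = (132 − 1×1964/45) / 8 = 497/45.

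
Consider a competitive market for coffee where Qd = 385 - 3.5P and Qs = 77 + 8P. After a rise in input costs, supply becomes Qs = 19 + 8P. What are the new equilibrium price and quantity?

P' = 732/23, Q' = 6293/23

Original equilibrium: P* = 616/23, Q* = 6699/23.
New equilibrium: 385 - 3.5P = 19 + 8P, so 366 = 11.5P and P' = 732/23; Q' = 385 − 3.5(732/23) = 6293/23.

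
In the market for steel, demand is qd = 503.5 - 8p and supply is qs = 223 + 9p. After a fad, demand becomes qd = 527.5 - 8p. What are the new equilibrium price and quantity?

p' = 609/34, q' = 13063/34

Original equilibrium: p* = 16.5, q* = 371.5.
New equilibrium: 527.5 - 8p = 223 + 9p, so 304.5 = 17p and p' = 609/34; q' = 527.5 − 8(609/34) = 13063/34.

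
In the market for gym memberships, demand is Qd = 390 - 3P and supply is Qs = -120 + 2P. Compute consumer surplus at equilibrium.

Equilibrium: 390 - 3P = -120 + 2P gives P* = 102, Q* = 84.
Demand choke price (Qd = 0): P = 130.
CS = ½(130 − 102)(84) = 1176.

Consumer surplus = 1176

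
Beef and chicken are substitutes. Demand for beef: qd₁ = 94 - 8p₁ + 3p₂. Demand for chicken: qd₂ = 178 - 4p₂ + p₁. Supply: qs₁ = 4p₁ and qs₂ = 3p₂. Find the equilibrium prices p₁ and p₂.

Market 1: 94 - 8p₁ + 3p₂ = 4p₁ → 12p₁ - 3p₂ = 94.
Market 2: 7p₂ - p₁ = 178.
Eliminating p₂: 7×(1) + 3×(2) gives 81p₁ = 1192, so p₁ = 1192/81.
Back-substitute into (2): p₂ = (178 + 1×1192/81) / 7 = 2230/81.

p₁ = 1192/81, p₂ = 2230/81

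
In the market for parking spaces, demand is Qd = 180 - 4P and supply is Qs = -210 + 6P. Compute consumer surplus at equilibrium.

Equilibrium: 180 - 4P = -210 + 6P gives P* = 39, Q* = 24.
Demand choke price (Qd = 0): P = 45.
CS = ½(45 − 39)(24) = 72.

Consumer surplus = 72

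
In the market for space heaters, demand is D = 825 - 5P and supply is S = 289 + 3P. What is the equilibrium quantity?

Set D = S: 825 - 5P = 289 + 3P.
536 = 8P, so P* = 67.
Q* = 825 − 5(67) = 490.

Q* = 490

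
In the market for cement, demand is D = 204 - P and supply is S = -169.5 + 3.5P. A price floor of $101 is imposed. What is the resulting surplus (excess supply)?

Surplus = 81

Equilibrium price would be P* = 83, so the floor at 101 binds.
At P = 101: D = 103, S = 184.
Surplus = 184 − 103 = 81.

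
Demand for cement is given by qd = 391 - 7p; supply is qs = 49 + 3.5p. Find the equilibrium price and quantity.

p* = 228/7, q* = 163

Set qd = qs: 391 - 7p = 49 + 3.5p.
342 = 10.5p, so p* = 228/7.
q* = 391 − 7(228/7) = 163.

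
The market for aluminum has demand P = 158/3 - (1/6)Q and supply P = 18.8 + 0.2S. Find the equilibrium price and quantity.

Set the two price expressions equal: 158/3 - (1/6)Q = 18.8 + 0.2Q.
508/15 = (11/30)Q, so Q* = 1016/11.
P* = 158/3 − (1/6)(1016/11) = 410/11.

P* = 410/11, Q* = 1016/11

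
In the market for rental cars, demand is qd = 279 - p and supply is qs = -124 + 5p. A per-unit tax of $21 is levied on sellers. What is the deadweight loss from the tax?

Pre-tax equilibrium: p* = 403/6, q* = 1271/6.
Tax on sellers shifts supply to qs = -124 + 5(p − 21) = -229 + 5p.
279 - p = -229 + 5p gives buyer price pb = 254/3; sellers receive ps = 254/3 − 21 = 191/3.
New quantity: q = 279 − 1(254/3) = 583/3.
DWL = ½ × 21 × (1271/6 − 583/3) = 183.75.

Deadweight loss = 183.75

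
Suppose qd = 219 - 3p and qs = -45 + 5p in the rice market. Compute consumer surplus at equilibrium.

Equilibrium: 219 - 3p = -45 + 5p gives p* = 33, q* = 120.
Demand choke price (qd = 0): p = 73.
CS = ½(73 − 33)(120) = 2400.

Consumer surplus = 2400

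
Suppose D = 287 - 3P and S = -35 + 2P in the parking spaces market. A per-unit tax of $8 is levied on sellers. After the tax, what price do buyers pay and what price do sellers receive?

Buyers pay $67.6, sellers receive $59.6

Pre-tax equilibrium: P* = 64.4, Q* = 93.8.
Tax on sellers shifts supply to S = -35 + 2(P − 8) = -51 + 2P.
287 - 3P = -51 + 2P gives buyer price Pb = 67.6; sellers receive Ps = 67.6 − 8 = 59.6.
New quantity: Q = 287 − 3(67.6) = 84.2.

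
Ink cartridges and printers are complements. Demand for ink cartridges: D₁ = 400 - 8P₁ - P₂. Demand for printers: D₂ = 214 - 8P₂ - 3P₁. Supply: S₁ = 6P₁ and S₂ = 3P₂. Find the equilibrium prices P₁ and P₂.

Market 1: 400 - 8P₁ - P₂ = 6P₁ → 14P₁ + P₂ = 400.
Market 2: 11P₂ + 3P₁ = 214.
Eliminating P₂: 11×(1) − 1×(2) gives 151P₁ = 4186, so P₁ = 4186/151.
Back-substitute into (2): P₂ = (214 − 3×4186/151) / 11 = 1796/151.

P₁ = 4186/151, P₂ = 1796/151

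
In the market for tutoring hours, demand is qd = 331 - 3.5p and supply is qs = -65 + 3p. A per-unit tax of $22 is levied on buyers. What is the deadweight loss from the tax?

Pre-tax equilibrium: p* = 792/13, q* = 1531/13.
Tax on buyers shifts demand to qd = 331 − 3.5(p + 22) = 254 - 3.5p.
254 - 3.5p = -65 + 3p gives seller price ps = 638/13; buyers pay pb = 638/13 + 22 = 924/13.
New quantity: q = 331 − 3.5(924/13) = 1069/13.
DWL = ½ × 22 × (1531/13 − 1069/13) = 5082/13.

Deadweight loss = 5082/13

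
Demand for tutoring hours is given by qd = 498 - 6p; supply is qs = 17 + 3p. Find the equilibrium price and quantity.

Set qd = qs: 498 - 6p = 17 + 3p.
481 = 9p, so p* = 481/9.
q* = 498 − 6(481/9) = 532/3.

p* = 481/9, q* = 532/3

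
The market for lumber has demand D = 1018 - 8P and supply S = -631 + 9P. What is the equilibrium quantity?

Q* = 242

Set D = S: 1018 - 8P = -631 + 9P.
1649 = 17P, so P* = 97.
Q* = 1018 − 8(97) = 242.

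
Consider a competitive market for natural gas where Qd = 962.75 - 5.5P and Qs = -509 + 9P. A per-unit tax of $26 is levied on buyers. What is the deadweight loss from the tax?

Deadweight loss = 33462/29

Pre-tax equilibrium: P* = 101.5, Q* = 404.5.
Tax on buyers shifts demand to Qd = 962.75 − 5.5(P + 26) = 819.75 - 5.5P.
819.75 - 5.5P = -509 + 9P gives seller price Ps = 5315/58; buyers pay Pb = 5315/58 + 26 = 6823/58.
New quantity: Q = 962.75 − 5.5(6823/58) = 18313/58.
DWL = ½ × 26 × (404.5 − 18313/58) = 33462/29.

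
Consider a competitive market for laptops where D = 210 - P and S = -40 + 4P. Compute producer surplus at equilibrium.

Producer surplus = 3200

Equilibrium: 210 - P = -40 + 4P gives P* = 50, Q* = 160.
Supply starts at P = 10 (where S = 0).
PS = ½(50 − 10)(160) = 3200.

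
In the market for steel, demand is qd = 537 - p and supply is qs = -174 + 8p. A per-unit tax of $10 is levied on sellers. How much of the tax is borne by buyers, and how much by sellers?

Pre-tax equilibrium: p* = 79, q* = 458.
Tax on sellers shifts supply to qs = -174 + 8(p − 10) = -254 + 8p.
537 - p = -254 + 8p gives buyer price pb = 791/9; sellers receive ps = 791/9 − 10 = 701/9.
New quantity: q = 537 − 1(791/9) = 4042/9.
Buyer burden = 791/9 − 79 = 80/9; seller burden = 79 − 701/9 = 10/9.

Buyers bear 80/9, sellers bear 10/9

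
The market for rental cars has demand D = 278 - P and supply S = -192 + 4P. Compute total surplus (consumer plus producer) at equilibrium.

Equilibrium: 278 - P = -192 + 4P gives P* = 94, Q* = 184.
Demand choke price: P = 278; supply starts at P = 48.
CS = ½(278 − 94)(184) = 16928; PS = ½(94 − 48)(184) = 4232.

Total surplus = 21160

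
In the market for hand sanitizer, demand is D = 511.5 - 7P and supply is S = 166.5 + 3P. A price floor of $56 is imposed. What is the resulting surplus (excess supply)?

Equilibrium price would be P* = 34.5, so the floor at 56 binds.
At P = 56: D = 119.5, S = 334.5.
Surplus = 334.5 − 119.5 = 215.

Surplus = 215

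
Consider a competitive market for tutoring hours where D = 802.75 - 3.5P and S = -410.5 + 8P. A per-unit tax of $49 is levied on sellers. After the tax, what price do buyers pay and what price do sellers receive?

Pre-tax equilibrium: P* = 105.5, Q* = 433.5.
Tax on sellers shifts supply to S = -410.5 + 8(P − 49) = -802.5 + 8P.
802.75 - 3.5P = -802.5 + 8P gives buyer price Pb = 6421/46; sellers receive Ps = 6421/46 − 49 = 4167/46.
New quantity: Q = 802.75 − 3.5(6421/46) = 14453/46.

Buyers pay 6421/46, sellers receive 4167/46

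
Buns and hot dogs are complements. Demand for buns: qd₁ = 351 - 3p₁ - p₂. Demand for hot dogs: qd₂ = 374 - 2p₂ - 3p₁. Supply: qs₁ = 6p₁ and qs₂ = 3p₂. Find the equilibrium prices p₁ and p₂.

p₁ = 1381/42, p₂ = 771/14

Market 1: 351 - 3p₁ - p₂ = 6p₁ → 9p₁ + p₂ = 351.
Market 2: 5p₂ + 3p₁ = 374.
Eliminating p₂: 5×(1) − 1×(2) gives 42p₁ = 1381, so p₁ = 1381/42.
Back-substitute into (2): p₂ = (374 − 3×1381/42) / 5 = 771/14.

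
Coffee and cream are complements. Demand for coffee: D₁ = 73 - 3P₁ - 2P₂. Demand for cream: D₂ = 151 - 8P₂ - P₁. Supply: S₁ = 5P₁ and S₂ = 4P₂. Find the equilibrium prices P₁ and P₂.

P₁ = 287/47, P₂ = 1135/94

Market 1: 73 - 3P₁ - 2P₂ = 5P₁ → 8P₁ + 2P₂ = 73.
Market 2: 12P₂ + P₁ = 151.
Eliminating P₂: 12×(1) − 2×(2) gives 94P₁ = 574, so P₁ = 287/47.
Back-substitute into (2): P₂ = (151 − 1×287/47) / 12 = 1135/94.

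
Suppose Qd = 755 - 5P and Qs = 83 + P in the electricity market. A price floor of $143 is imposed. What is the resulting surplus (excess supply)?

Equilibrium price would be P* = 112, so the floor at 143 binds.
At P = 143: Qd = 40, Qs = 226.
Surplus = 226 − 40 = 186.

Surplus = 186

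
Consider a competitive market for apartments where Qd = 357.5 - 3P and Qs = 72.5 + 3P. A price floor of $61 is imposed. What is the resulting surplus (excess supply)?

Equilibrium price would be P* = 47.5, so the floor at 61 binds.
At P = 61: Qd = 174.5, Qs = 255.5.
Surplus = 255.5 − 174.5 = 81.

Surplus = 81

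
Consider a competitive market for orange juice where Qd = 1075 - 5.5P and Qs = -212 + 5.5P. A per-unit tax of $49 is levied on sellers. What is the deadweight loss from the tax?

Pre-tax equilibrium: P* = 117, Q* = 431.5.
Tax on sellers shifts supply to Qs = -212 + 5.5(P − 49) = -481.5 + 5.5P.
1075 - 5.5P = -481.5 + 5.5P gives buyer price Pb = 141.5; sellers receive Ps = 141.5 − 49 = 92.5.
New quantity: Q = 1075 − 5.5(141.5) = 296.75.
DWL = ½ × 49 × (431.5 − 296.75) = 3301.375.

Deadweight loss = 3301.375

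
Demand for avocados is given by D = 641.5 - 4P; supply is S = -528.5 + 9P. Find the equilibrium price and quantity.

P* = 90, Q* = 281.5

Set D = S: 641.5 - 4P = -528.5 + 9P.
1170 = 13P, so P* = 90.
Q* = 641.5 − 4(90) = 281.5.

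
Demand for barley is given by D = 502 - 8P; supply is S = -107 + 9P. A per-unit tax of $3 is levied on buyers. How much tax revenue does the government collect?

Tax revenue = 10338/17

Pre-tax equilibrium: P* = 609/17, Q* = 3662/17.
Tax on buyers shifts demand to D = 502 − 8(P + 3) = 478 - 8P.
478 - 8P = -107 + 9P gives seller price Ps = 585/17; buyers pay Pb = 585/17 + 3 = 636/17.
New quantity: Q = 502 − 8(636/17) = 3446/17.
Revenue = 3 × 3446/17 = 10338/17.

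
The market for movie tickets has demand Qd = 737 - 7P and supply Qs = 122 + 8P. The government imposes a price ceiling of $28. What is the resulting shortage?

Shortage = 195

Equilibrium price would be P* = 41, so the ceiling at 28 binds.
At P = 28: Qd = 737 − 7(28) = 541, Qs = 122 + 8(28) = 346.
Shortage = 541 − 346 = 195.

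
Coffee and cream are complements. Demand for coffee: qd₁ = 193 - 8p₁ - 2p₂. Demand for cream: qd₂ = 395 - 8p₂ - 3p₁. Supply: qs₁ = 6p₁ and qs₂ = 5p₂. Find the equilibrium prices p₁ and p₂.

Market 1: 193 - 8p₁ - 2p₂ = 6p₁ → 14p₁ + 2p₂ = 193.
Market 2: 13p₂ + 3p₁ = 395.
Eliminating p₂: 13×(1) − 2×(2) gives 176p₁ = 1719, so p₁ = 1719/176.
Back-substitute into (2): p₂ = (395 − 3×1719/176) / 13 = 4951/176.

p₁ = 1719/176, p₂ = 4951/176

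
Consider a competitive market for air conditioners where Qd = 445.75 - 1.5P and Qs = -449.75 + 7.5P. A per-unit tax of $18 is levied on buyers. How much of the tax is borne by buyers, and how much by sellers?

Pre-tax equilibrium: P* = 99.5, Q* = 296.5.
Tax on buyers shifts demand to Qd = 445.75 − 1.5(P + 18) = 418.75 - 1.5P.
418.75 - 1.5P = -449.75 + 7.5P gives seller price Ps = 96.5; buyers pay Pb = 96.5 + 18 = 114.5.
New quantity: Q = 445.75 − 1.5(114.5) = 274.
Buyer burden = 114.5 − 99.5 = 15; seller burden = 99.5 − 96.5 = 3.

Buyers bear $15, sellers bear $3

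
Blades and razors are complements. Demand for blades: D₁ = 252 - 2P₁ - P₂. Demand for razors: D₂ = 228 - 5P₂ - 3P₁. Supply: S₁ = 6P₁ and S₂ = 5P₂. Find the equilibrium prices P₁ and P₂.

Market 1: 252 - 2P₁ - P₂ = 6P₁ → 8P₁ + P₂ = 252.
Market 2: 10P₂ + 3P₁ = 228.
Eliminating P₂: 10×(1) − 1×(2) gives 77P₁ = 2292, so P₁ = 2292/77.
Back-substitute into (2): P₂ = (228 − 3×2292/77) / 10 = 1068/77.

P₁ = 2292/77, P₂ = 1068/77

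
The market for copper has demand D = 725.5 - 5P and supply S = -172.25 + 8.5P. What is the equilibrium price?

P* = 66.5

Set D = S: 725.5 - 5P = -172.25 + 8.5P.
897.75 = 13.5P, so P* = 66.5.
Q* = 725.5 − 5(66.5) = 393.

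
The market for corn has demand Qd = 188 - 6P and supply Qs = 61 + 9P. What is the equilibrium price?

Set Qd = Qs: 188 - 6P = 61 + 9P.
127 = 15P, so P* = 127/15.
Q* = 188 − 6(127/15) = 137.2.

P* = 127/15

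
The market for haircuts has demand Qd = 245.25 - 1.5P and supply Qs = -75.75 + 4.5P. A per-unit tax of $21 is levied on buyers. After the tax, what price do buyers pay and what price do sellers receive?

Pre-tax equilibrium: P* = 53.5, Q* = 165.
Tax on buyers shifts demand to Qd = 245.25 − 1.5(P + 21) = 213.75 - 1.5P.
213.75 - 1.5P = -75.75 + 4.5P gives seller price Ps = 48.25; buyers pay Pb = 48.25 + 21 = 69.25.
New quantity: Q = 245.25 − 1.5(69.25) = 141.375.

Buyers pay $69.25, sellers receive $48.25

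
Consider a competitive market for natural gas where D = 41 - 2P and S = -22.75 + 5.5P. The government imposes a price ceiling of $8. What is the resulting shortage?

Equilibrium price would be P* = 8.5, so the ceiling at 8 binds.
At P = 8: D = 41 − 2(8) = 25, S = -22.75 + 5.5(8) = 21.25.
Shortage = 25 − 21.25 = 3.75.

Shortage = 3.75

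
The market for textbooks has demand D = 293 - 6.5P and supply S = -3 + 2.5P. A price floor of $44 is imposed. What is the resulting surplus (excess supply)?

Surplus = 100

Equilibrium price would be P* = 296/9, so the floor at 44 binds.
At P = 44: D = 7, S = 107.
Surplus = 107 − 7 = 100.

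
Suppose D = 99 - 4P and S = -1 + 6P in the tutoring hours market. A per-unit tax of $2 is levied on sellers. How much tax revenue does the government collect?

Pre-tax equilibrium: P* = 10, Q* = 59.
Tax on sellers shifts supply to S = -1 + 6(P − 2) = -13 + 6P.
99 - 4P = -13 + 6P gives buyer price Pb = 11.2; sellers receive Ps = 11.2 − 2 = 9.2.
New quantity: Q = 99 − 4(11.2) = 54.2.
Revenue = 2 × 54.2 = 108.4.

Tax revenue = 108.4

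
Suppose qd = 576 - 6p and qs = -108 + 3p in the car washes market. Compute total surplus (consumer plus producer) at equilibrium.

Equilibrium: 576 - 6p = -108 + 3p gives p* = 76, q* = 120.
Demand choke price: p = 96; supply starts at p = 36.
CS = ½(96 − 76)(120) = 1200; PS = ½(76 − 36)(120) = 2400.

Total surplus = 3600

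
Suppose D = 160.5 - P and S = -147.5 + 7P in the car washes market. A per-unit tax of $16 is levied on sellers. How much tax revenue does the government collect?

Pre-tax equilibrium: P* = 38.5, Q* = 122.
Tax on sellers shifts supply to S = -147.5 + 7(P − 16) = -259.5 + 7P.
160.5 - P = -259.5 + 7P gives buyer price Pb = 52.5; sellers receive Ps = 52.5 − 16 = 36.5.
New quantity: Q = 160.5 − 1(52.5) = 108.
Revenue = 16 × 108 = 1728.

Tax revenue = 1728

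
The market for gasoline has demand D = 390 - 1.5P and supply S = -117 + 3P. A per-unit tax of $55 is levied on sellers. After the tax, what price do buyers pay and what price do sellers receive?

Buyers pay 448/3, sellers receive 283/3

Pre-tax equilibrium: P* = 338/3, Q* = 221.
Tax on sellers shifts supply to S = -117 + 3(P − 55) = -282 + 3P.
390 - 1.5P = -282 + 3P gives buyer price Pb = 448/3; sellers receive Ps = 448/3 − 55 = 283/3.
New quantity: Q = 390 − 1.5(448/3) = 166.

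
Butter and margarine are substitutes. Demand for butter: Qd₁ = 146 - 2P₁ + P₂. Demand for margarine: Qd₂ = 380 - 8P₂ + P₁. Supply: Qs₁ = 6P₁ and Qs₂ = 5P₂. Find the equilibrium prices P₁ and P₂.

Market 1: 146 - 2P₁ + P₂ = 6P₁ → 8P₁ - P₂ = 146.
Market 2: 13P₂ - P₁ = 380.
Eliminating P₂: 13×(1) + 1×(2) gives 103P₁ = 2278, so P₁ = 2278/103.
Back-substitute into (2): P₂ = (380 + 1×2278/103) / 13 = 3186/103.

P₁ = 2278/103, P₂ = 3186/103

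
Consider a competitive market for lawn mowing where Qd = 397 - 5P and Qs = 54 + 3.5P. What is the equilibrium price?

Set Qd = Qs: 397 - 5P = 54 + 3.5P.
343 = 8.5P, so P* = 686/17.
Q* = 397 − 5(686/17) = 3319/17.

P* = 686/17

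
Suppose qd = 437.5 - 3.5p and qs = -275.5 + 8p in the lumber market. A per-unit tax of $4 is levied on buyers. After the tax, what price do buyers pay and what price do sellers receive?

Buyers pay 1490/23, sellers receive 1398/23

Pre-tax equilibrium: p* = 62, q* = 220.5.
Tax on buyers shifts demand to qd = 437.5 − 3.5(p + 4) = 423.5 - 3.5p.
423.5 - 3.5p = -275.5 + 8p gives seller price ps = 1398/23; buyers pay pb = 1398/23 + 4 = 1490/23.
New quantity: q = 437.5 − 3.5(1490/23) = 9695/46.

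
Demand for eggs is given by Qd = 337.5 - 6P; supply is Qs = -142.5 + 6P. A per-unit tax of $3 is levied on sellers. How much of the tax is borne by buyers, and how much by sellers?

Pre-tax equilibrium: P* = 40, Q* = 97.5.
Tax on sellers shifts supply to Qs = -142.5 + 6(P − 3) = -160.5 + 6P.
337.5 - 6P = -160.5 + 6P gives buyer price Pb = 41.5; sellers receive Ps = 41.5 − 3 = 38.5.
New quantity: Q = 337.5 − 6(41.5) = 88.5.
Buyer burden = 41.5 − 40 = 1.5; seller burden = 40 − 38.5 = 1.5.

Buyers bear $1.5, sellers bear $1.5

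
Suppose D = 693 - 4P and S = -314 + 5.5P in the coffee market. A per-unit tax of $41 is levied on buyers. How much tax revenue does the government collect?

Tax revenue = 135587/19

Pre-tax equilibrium: P* = 106, Q* = 269.
Tax on buyers shifts demand to D = 693 − 4(P + 41) = 529 - 4P.
529 - 4P = -314 + 5.5P gives seller price Ps = 1686/19; buyers pay Pb = 1686/19 + 41 = 2465/19.
New quantity: Q = 693 − 4(2465/19) = 3307/19.
Revenue = 41 × 3307/19 = 135587/19.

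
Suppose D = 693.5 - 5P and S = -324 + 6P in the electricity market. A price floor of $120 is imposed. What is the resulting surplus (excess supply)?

Equilibrium price would be P* = 92.5, so the floor at 120 binds.
At P = 120: D = 93.5, S = 396.
Surplus = 396 − 93.5 = 302.5.

Surplus = 302.5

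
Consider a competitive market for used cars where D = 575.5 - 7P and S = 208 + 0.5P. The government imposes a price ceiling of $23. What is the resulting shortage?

Shortage = 195

Equilibrium price would be P* = 49, so the ceiling at 23 binds.
At P = 23: D = 575.5 − 7(23) = 414.5, S = 208 + 0.5(23) = 219.5.
Shortage = 414.5 − 219.5 = 195.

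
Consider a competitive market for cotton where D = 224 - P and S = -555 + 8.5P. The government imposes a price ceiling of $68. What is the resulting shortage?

Shortage = 133

Equilibrium price would be P* = 82, so the ceiling at 68 binds.
At P = 68: D = 224 − 1(68) = 156, S = -555 + 8.5(68) = 23.
Shortage = 156 − 23 = 133.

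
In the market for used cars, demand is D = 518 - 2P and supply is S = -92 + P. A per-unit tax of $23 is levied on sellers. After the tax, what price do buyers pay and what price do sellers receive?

Pre-tax equilibrium: P* = 610/3, Q* = 334/3.
Tax on sellers shifts supply to S = -92 + 1(P − 23) = -115 + P.
518 - 2P = -115 + P gives buyer price Pb = 211; sellers receive Ps = 211 − 23 = 188.
New quantity: Q = 518 − 2(211) = 96.

Buyers pay $211, sellers receive $188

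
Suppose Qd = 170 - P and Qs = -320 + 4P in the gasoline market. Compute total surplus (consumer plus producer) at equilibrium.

Equilibrium: 170 - P = -320 + 4P gives P* = 98, Q* = 72.
Demand choke price: P = 170; supply starts at P = 80.
CS = ½(170 − 98)(72) = 2592; PS = ½(98 − 80)(72) = 648.

Total surplus = 3240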